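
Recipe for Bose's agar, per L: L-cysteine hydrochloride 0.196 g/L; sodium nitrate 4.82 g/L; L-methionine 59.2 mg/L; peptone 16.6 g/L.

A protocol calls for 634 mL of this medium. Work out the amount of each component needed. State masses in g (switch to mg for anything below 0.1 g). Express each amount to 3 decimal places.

Working volume: 634 mL = 0.634 L.
L-cysteine hydrochloride: 0.196 g/L × 0.634 L = 0.124 g
sodium nitrate: 4.82 g/L × 0.634 L = 3.056 g
L-methionine: 59.2 mg/L × 0.634 L = 37.533 mg
peptone: 16.6 g/L × 0.634 L = 10.524 g

L-cysteine hydrochloride 0.124 g; sodium nitrate 3.056 g; L-methionine 37.533 mg; peptone 10.524 g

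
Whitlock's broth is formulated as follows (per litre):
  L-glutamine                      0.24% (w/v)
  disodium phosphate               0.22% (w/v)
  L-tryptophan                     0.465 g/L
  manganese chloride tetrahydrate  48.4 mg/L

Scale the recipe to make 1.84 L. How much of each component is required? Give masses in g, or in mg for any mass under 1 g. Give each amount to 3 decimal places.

L-glutamine 4.416 g; disodium phosphate 4.048 g; L-tryptophan 855.600 mg; manganese chloride tetrahydrate 89.056 mg

Working volume: 1.84 L.
L-glutamine: 0.24% w/v = 2.4 g/L → 2.4 × 1.84 L = 4.416 g
disodium phosphate: 0.22 g per 100 mL × 1840 mL ÷ 100 = 4.048 g
L-tryptophan: 0.465 g/L × 1.84 L = 0.8556 g = 855.600 mg
manganese chloride tetrahydrate: 48.4 mg/L × 1.84 L = 89.056 mg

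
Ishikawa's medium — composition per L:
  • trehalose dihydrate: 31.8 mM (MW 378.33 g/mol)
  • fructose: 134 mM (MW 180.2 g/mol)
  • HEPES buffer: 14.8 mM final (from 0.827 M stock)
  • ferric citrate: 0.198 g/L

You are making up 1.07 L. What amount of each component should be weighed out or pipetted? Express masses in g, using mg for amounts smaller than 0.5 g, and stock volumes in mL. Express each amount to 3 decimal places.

Working volume: 1.07 L.
trehalose dihydrate: 31.8 mmol/L × 378.33 g/mol × 1.07 L ÷ 1000 = 12.873 g
fructose: 134 mmol/L × 180.2 g/mol × 1.07 L ÷ 1000 = 25.837 g
HEPES buffer: C1V1 = C2V2 → 14.8 mM × 1070 mL ÷ 827 mM = 19.149 mL
ferric citrate: 0.198 g/L × 1.07 L = 0.21186 g = 211.860 mg

trehalose dihydrate 12.873 g; fructose 25.837 g; HEPES buffer 19.149 mL; ferric citrate 211.860 mg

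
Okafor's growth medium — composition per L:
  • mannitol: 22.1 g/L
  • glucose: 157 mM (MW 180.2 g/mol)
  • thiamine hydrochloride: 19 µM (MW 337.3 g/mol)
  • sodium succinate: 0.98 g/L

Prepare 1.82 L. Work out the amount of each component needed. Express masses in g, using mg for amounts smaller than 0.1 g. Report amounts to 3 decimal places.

mannitol 40.222 g; glucose 51.490 g; thiamine hydrochloride 11.664 mg; sodium succinate 1.784 g

Scale factor relative to 1 L: 1.82.
mannitol: 22.1 g/L × 1.82 L = 40.222 g
glucose: 157 mmol/L × 180.2 g/mol × 1.82 L ÷ 1000 = 51.490 g
thiamine hydrochloride: 19 µmol/L × 337.3 g/mol × 1.82 L ÷ 1000 = 11.664 mg
sodium succinate: 0.98 g/L × 1.82 L = 1.784 g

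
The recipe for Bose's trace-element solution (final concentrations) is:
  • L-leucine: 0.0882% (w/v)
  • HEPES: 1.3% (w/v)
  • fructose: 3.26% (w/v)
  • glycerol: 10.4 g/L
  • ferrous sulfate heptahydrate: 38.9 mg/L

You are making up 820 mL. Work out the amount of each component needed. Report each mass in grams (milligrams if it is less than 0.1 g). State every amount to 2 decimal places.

L-leucine 0.72 g; HEPES 10.66 g; fructose 26.73 g; glycerol 8.53 g; ferrous sulfate heptahydrate 31.90 mg

Scale factor relative to 1 L: 0.82.
L-leucine: 0.0882% w/v = 0.882 g/L → 0.882 × 0.82 L = 0.72 g
HEPES: 1.3% w/v = 13 g/L → 13 × 0.82 L = 10.66 g
fructose: 3.26 g per 100 mL × 820 mL ÷ 100 = 26.73 g
glycerol: 10.4 g/L × 0.82 L = 8.53 g
ferrous sulfate heptahydrate: 38.9 mg/L × 0.82 L = 31.90 mg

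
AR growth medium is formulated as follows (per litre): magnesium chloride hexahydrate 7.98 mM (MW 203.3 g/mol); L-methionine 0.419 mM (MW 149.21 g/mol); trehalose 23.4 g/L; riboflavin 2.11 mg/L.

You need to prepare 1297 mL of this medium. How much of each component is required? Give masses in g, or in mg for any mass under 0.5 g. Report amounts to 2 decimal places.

magnesium chloride hexahydrate 2.10 g; L-methionine 81.09 mg; trehalose 30.35 g; riboflavin 2.74 mg

Scale factor relative to 1 L: 1.297.
magnesium chloride hexahydrate: 7.98 mmol/L × 203.3 g/mol × 1.297 L ÷ 1000 = 2.10 g
L-methionine: 0.419 mmol/L × 149.21 mg/mmol × 1.297 L = 81.09 mg
trehalose: 23.4 g/L × 1.297 L = 30.35 g
riboflavin: 2.11 mg/L × 1.297 L = 2.74 mg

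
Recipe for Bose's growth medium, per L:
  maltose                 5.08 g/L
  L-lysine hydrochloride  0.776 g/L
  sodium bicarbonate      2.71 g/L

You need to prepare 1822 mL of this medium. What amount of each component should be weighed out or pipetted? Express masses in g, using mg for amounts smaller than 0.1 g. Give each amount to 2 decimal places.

Target volume = 1822 mL = 1.822 L.
maltose: 5.08 g/L × 1.822 L = 9.26 g
L-lysine hydrochloride: 0.776 g/L × 1.822 L = 1.41 g
sodium bicarbonate: 2.71 g/L × 1.822 L = 4.94 g

maltose 9.26 g; L-lysine hydrochloride 1.41 g; sodium bicarbonate 4.94 g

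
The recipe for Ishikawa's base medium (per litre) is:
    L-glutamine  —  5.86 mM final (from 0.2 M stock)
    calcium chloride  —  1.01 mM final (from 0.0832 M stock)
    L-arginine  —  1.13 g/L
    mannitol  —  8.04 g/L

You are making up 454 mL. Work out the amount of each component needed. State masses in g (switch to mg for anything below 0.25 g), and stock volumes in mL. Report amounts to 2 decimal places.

L-glutamine 13.30 mL; calcium chloride 5.51 mL; L-arginine 0.51 g; mannitol 3.65 g

Scale factor relative to 1 L: 0.454.
L-glutamine: V = C2·V2/C1 = 5.86 mM × 454 mL ÷ 200 mM = 13.30 mL
calcium chloride: dilute stock: 1.01 mM × 454 mL ÷ 83.2 mM = 5.51 mL
L-arginine: 1.13 g/L × 0.454 L = 0.51 g
mannitol: 8.04 g/L × 0.454 L = 3.65 g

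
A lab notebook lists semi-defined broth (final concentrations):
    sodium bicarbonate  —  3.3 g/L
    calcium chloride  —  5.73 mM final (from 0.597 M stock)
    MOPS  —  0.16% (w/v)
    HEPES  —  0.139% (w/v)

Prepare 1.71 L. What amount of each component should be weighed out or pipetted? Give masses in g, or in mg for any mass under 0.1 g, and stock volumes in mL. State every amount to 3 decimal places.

sodium bicarbonate 5.643 g; calcium chloride 16.413 mL; MOPS 2.736 g; HEPES 2.377 g

Scale factor relative to 1 L: 1.71.
sodium bicarbonate: 3.3 g/L × 1.71 L = 5.643 g
calcium chloride: dilute stock: 5.73 mM × 1710 mL ÷ 597 mM = 16.413 mL
MOPS: 0.16% w/v = 1.6 g/L → 1.6 × 1.71 L = 2.736 g
HEPES: 0.139% w/v = 1.39 g/L → 1.39 × 1.71 L = 2.377 g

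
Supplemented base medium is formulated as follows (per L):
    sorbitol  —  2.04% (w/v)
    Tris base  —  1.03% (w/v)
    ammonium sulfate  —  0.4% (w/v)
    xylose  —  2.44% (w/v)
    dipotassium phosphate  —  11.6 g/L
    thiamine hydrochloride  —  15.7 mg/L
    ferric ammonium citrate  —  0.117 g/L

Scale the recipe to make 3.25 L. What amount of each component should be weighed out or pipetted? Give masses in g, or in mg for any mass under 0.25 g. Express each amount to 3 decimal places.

sorbitol 66.300 g; Tris base 33.475 g; ammonium sulfate 13.000 g; xylose 79.300 g; dipotassium phosphate 37.700 g; thiamine hydrochloride 51.025 mg; ferric ammonium citrate 0.380 g

Working volume: 3.25 L.
sorbitol: 2.04 g per 100 mL × 3250 mL ÷ 100 = 66.300 g
Tris base: 1.03% w/v = 10.3 g/L → 10.3 × 3.25 L = 33.475 g
ammonium sulfate: 0.4 g per 100 mL × 3250 mL ÷ 100 = 13.000 g
xylose: 2.44 g per 100 mL × 3250 mL ÷ 100 = 79.300 g
dipotassium phosphate: 11.6 g/L × 3.25 L = 37.700 g
thiamine hydrochloride: 15.7 mg/L × 3.25 L = 51.025 mg
ferric ammonium citrate: 0.117 g/L × 3.25 L = 0.380 g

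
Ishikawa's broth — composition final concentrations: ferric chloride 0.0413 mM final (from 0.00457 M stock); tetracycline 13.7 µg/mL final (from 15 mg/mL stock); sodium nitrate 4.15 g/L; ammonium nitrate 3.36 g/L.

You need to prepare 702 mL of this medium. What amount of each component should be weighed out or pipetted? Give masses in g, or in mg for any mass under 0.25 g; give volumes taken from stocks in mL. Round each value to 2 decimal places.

ferric chloride 6.34 mL; tetracycline 0.64 mL; sodium nitrate 2.91 g; ammonium nitrate 2.36 g

Scale factor relative to 1 L: 0.702.
ferric chloride: V = C2·V2/C1 = 0.0413 mM × 702 mL ÷ 4.57 mM = 6.34 mL
tetracycline: dilute stock: 13.7 µg/mL × 702 mL ÷ 15000 µg/mL = 0.64 mL
sodium nitrate: 4.15 g/L × 0.702 L = 2.91 g
ammonium nitrate: 3.36 g/L × 0.702 L = 2.36 g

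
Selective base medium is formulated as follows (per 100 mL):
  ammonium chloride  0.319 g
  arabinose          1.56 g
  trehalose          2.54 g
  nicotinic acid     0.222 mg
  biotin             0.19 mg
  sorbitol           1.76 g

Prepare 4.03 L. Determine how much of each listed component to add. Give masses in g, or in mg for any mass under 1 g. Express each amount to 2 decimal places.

ammonium chloride 12.86 g; arabinose 62.87 g; trehalose 102.36 g; nicotinic acid 8.95 mg; biotin 7.66 mg; sorbitol 70.93 g

Scale factor = 4030 mL / 100 mL = 40.3.
ammonium chloride: 0.319 g × (4030 mL / 100 mL) = 12.86 g
arabinose: 1.56 g × (4030 mL / 100 mL) = 62.87 g
trehalose: 2.54 g × (4030 mL / 100 mL) = 102.36 g
nicotinic acid: 0.222 mg × (4030 mL / 100 mL) = 8.95 mg
biotin: 0.19 mg × (4030 mL / 100 mL) = 7.66 mg
sorbitol: 1.76 g × (4030 mL / 100 mL) = 70.93 g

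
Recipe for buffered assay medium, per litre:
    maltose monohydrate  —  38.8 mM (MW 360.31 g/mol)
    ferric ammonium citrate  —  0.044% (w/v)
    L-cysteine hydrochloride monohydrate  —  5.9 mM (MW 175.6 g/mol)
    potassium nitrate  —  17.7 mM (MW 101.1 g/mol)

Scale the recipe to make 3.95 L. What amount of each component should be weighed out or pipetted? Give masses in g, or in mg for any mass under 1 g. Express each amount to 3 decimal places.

Working volume: 3.95 L.
maltose monohydrate: 38.8 mmol/L × 360.31 g/mol × 3.95 L ÷ 1000 = 55.221 g
ferric ammonium citrate: 0.044% w/v = 0.44 g/L → 0.44 × 3.95 L = 1.738 g
L-cysteine hydrochloride monohydrate: 5.9 mmol/L × 175.6 g/mol × 3.95 L ÷ 1000 = 4.092 g
potassium nitrate: 17.7 mmol/L × 101.1 g/mol × 3.95 L ÷ 1000 = 7.068 g

maltose monohydrate 55.221 g; ferric ammonium citrate 1.738 g; L-cysteine hydrochloride monohydrate 4.092 g; potassium nitrate 7.068 g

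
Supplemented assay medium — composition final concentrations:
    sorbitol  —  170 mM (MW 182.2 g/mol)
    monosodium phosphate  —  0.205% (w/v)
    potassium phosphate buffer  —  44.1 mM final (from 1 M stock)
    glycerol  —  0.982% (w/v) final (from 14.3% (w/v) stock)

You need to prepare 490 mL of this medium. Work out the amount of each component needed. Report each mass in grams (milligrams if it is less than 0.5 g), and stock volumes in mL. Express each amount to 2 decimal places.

sorbitol 15.18 g; monosodium phosphate 1.00 g; potassium phosphate buffer 21.61 mL; glycerol 33.65 mL

Scale factor relative to 1 L: 0.49.
sorbitol: 170 mmol/L × 182.2 g/mol × 0.49 L ÷ 1000 = 15.18 g
monosodium phosphate: 0.205% w/v = 2.05 g/L → 2.05 × 0.49 L = 1.00 g
potassium phosphate buffer: V = C2·V2/C1 = 44.1 mM × 490 mL ÷ 1000 mM = 21.61 mL
glycerol: dilute stock: 0.982% ÷ 14.3% × 490 mL = 33.65 mL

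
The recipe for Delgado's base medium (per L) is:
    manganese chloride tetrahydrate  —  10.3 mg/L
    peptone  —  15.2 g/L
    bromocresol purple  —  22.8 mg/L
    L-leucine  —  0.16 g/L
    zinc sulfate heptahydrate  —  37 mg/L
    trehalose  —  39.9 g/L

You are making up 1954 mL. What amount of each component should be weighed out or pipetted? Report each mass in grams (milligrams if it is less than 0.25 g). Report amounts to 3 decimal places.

Working volume: 1954 mL = 1.954 L.
manganese chloride tetrahydrate: 10.3 mg/L × 1.954 L = 20.126 mg
peptone: 15.2 g/L × 1.954 L = 29.701 g
bromocresol purple: 22.8 mg/L × 1.954 L = 44.551 mg
L-leucine: 0.16 g/L × 1.954 L = 0.313 g
zinc sulfate heptahydrate: 37 mg/L × 1.954 L = 72.298 mg
trehalose: 39.9 g/L × 1.954 L = 77.965 g

manganese chloride tetrahydrate 20.126 mg; peptone 29.701 g; bromocresol purple 44.551 mg; L-leucine 0.313 g; zinc sulfate heptahydrate 72.298 mg; trehalose 77.965 g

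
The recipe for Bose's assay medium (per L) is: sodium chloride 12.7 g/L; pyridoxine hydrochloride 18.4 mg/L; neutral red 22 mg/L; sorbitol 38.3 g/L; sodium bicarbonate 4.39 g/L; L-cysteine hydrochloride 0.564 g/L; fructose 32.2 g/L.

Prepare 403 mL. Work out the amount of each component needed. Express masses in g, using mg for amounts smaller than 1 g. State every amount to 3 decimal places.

Target volume = 403 mL = 0.403 L.
sodium chloride: 12.7 g/L × 0.403 L = 5.118 g
pyridoxine hydrochloride: 18.4 mg/L × 0.403 L = 7.415 mg
neutral red: 22 mg/L × 0.403 L = 8.866 mg
sorbitol: 38.3 g/L × 0.403 L = 15.435 g
sodium bicarbonate: 4.39 g/L × 0.403 L = 1.769 g
L-cysteine hydrochloride: 0.564 g/L × 0.403 L = 0.227292 g = 227.292 mg
fructose: 32.2 g/L × 0.403 L = 12.977 g

sodium chloride 5.118 g; pyridoxine hydrochloride 7.415 mg; neutral red 8.866 mg; sorbitol 15.435 g; sodium bicarbonate 1.769 g; L-cysteine hydrochloride 227.292 mg; fructose 12.977 g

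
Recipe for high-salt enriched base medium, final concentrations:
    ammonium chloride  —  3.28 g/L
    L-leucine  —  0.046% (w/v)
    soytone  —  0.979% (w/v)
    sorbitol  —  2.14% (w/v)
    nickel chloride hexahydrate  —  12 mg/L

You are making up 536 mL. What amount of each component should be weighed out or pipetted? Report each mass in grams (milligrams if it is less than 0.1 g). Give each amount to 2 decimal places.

ammonium chloride 1.76 g; L-leucine 0.25 g; soytone 5.25 g; sorbitol 11.47 g; nickel chloride hexahydrate 6.43 mg

Working volume: 536 mL = 0.536 L.
ammonium chloride: 3.28 g/L × 0.536 L = 1.76 g
L-leucine: 0.046 g per 100 mL × 536 mL ÷ 100 = 0.25 g
soytone: 0.979% w/v = 9.79 g/L → 9.79 × 0.536 L = 5.25 g
sorbitol: 2.14 g per 100 mL × 536 mL ÷ 100 = 11.47 g
nickel chloride hexahydrate: 12 mg/L × 0.536 L = 6.43 mg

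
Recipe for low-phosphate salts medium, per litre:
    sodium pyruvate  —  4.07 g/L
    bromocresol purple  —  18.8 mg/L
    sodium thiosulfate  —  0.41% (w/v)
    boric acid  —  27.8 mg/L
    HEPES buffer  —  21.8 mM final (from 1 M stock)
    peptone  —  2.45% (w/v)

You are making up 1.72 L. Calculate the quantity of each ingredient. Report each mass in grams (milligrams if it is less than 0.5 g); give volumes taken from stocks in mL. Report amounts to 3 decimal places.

sodium pyruvate 7.000 g; bromocresol purple 32.336 mg; sodium thiosulfate 7.052 g; boric acid 47.816 mg; HEPES buffer 37.496 mL; peptone 42.140 g

Scale factor relative to 1 L: 1.72.
sodium pyruvate: 4.07 g/L × 1.72 L = 7.000 g
bromocresol purple: 18.8 mg/L × 1.72 L = 32.336 mg
sodium thiosulfate: 0.41 g per 100 mL × 1720 mL ÷ 100 = 7.052 g
boric acid: 27.8 mg/L × 1.72 L = 47.816 mg
HEPES buffer: V = C2·V2/C1 = 21.8 mM × 1720 mL ÷ 1000 mM = 37.496 mL
peptone: 2.45% w/v = 24.5 g/L → 24.5 × 1.72 L = 42.140 g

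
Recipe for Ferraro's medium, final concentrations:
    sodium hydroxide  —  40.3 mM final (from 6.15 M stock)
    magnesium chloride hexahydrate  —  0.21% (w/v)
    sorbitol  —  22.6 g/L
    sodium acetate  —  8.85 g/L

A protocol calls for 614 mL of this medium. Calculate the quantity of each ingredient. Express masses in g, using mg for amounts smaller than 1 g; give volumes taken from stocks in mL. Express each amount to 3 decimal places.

sodium hydroxide 4.023 mL; magnesium chloride hexahydrate 1.289 g; sorbitol 13.876 g; sodium acetate 5.434 g

Target volume = 614 mL = 0.614 L.
sodium hydroxide: C1V1 = C2V2 → 40.3 mM × 614 mL ÷ 6150 mM = 4.023 mL
magnesium chloride hexahydrate: 0.21% w/v = 2.1 g/L → 2.1 × 0.614 L = 1.289 g
sorbitol: 22.6 g/L × 0.614 L = 13.876 g
sodium acetate: 8.85 g/L × 0.614 L = 5.434 g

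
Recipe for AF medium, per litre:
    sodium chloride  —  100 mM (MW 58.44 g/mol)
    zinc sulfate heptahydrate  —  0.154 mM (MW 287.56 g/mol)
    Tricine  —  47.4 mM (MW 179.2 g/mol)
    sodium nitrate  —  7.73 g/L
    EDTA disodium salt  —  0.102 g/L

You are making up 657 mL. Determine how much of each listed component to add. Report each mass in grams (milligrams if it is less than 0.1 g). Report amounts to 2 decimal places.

sodium chloride 3.84 g; zinc sulfate heptahydrate 29.09 mg; Tricine 5.58 g; sodium nitrate 5.08 g; EDTA disodium salt 67.01 mg

Working volume: 657 mL = 0.657 L.
sodium chloride: 100 mmol/L × 58.44 g/mol × 0.657 L ÷ 1000 = 3.84 g
zinc sulfate heptahydrate: 0.154 mmol/L × 287.56 mg/mmol × 0.657 L = 29.09 mg
Tricine: 47.4 mmol/L × 179.2 g/mol × 0.657 L ÷ 1000 = 5.58 g
sodium nitrate: 7.73 g/L × 0.657 L = 5.08 g
EDTA disodium salt: 0.102 g/L × 0.657 L = 0.067014 g = 67.01 mg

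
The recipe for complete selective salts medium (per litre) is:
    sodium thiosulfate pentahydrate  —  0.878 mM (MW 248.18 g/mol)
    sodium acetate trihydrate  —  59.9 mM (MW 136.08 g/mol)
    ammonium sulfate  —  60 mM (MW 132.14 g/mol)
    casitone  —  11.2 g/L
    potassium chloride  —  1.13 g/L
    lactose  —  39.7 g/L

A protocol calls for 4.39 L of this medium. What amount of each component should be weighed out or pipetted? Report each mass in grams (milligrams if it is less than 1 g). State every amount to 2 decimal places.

Working volume: 4.39 L.
sodium thiosulfate pentahydrate: 0.878 mmol/L × 248.18 mg/mmol × 4.39 L = 956.59 mg
sodium acetate trihydrate: 59.9 mmol/L × 136.08 g/mol × 4.39 L ÷ 1000 = 35.78 g
ammonium sulfate: 60 mmol/L × 132.14 g/mol × 4.39 L ÷ 1000 = 34.81 g
casitone: 11.2 g/L × 4.39 L = 49.17 g
potassium chloride: 1.13 g/L × 4.39 L = 4.96 g
lactose: 39.7 g/L × 4.39 L = 174.28 g

sodium thiosulfate pentahydrate 956.59 mg; sodium acetate trihydrate 35.78 g; ammonium sulfate 34.81 g; casitone 49.17 g; potassium chloride 4.96 g; lactose 174.28 g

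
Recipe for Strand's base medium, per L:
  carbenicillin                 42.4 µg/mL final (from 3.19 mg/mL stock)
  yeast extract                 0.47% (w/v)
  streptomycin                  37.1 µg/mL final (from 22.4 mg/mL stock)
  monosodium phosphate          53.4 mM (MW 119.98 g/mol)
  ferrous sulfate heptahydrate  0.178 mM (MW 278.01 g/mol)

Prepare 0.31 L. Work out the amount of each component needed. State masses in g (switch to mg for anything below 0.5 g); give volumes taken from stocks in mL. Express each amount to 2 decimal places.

Scale factor relative to 1 L: 0.31.
carbenicillin: C1V1 = C2V2 → 42.4 µg/mL × 310 mL ÷ 3190 µg/mL = 4.12 mL
yeast extract: 0.47 g per 100 mL × 310 mL ÷ 100 = 1.46 g
streptomycin: V = C2·V2/C1 = 37.1 µg/mL × 310 mL ÷ 22400 µg/mL = 0.51 mL
monosodium phosphate: 53.4 mmol/L × 119.98 g/mol × 0.31 L ÷ 1000 = 1.99 g
ferrous sulfate heptahydrate: 0.178 mmol/L × 278.01 mg/mmol × 0.31 L = 15.34 mg

carbenicillin 4.12 mL; yeast extract 1.46 g; streptomycin 0.51 mL; monosodium phosphate 1.99 g; ferrous sulfate heptahydrate 15.34 mg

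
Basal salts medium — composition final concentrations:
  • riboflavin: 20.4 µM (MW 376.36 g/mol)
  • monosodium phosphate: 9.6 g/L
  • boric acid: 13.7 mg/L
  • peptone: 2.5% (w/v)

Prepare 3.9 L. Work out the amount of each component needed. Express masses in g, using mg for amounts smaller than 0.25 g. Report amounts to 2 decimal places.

riboflavin 29.94 mg; monosodium phosphate 37.44 g; boric acid 53.43 mg; peptone 97.50 g

Scale factor relative to 1 L: 3.9.
riboflavin: 20.4 µmol/L × 376.36 g/mol × 3.9 L ÷ 1000 = 29.94 mg
monosodium phosphate: 9.6 g/L × 3.9 L = 37.44 g
boric acid: 13.7 mg/L × 3.9 L = 53.43 mg
peptone: 2.5 g per 100 mL × 3900 mL ÷ 100 = 97.50 g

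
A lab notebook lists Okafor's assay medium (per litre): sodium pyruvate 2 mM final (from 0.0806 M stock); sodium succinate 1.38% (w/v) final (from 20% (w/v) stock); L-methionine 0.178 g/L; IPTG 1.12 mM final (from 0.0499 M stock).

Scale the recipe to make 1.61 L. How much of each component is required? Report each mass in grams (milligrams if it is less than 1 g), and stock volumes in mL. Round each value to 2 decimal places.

Scale factor relative to 1 L: 1.61.
sodium pyruvate: V = C2·V2/C1 = 2 mM × 1610 mL ÷ 80.6 mM = 39.95 mL
sodium succinate: V = C2·V2/C1 = 1.38% ÷ 20% × 1610 mL = 111.09 mL
L-methionine: 0.178 g/L × 1.61 L = 0.28658 g = 286.58 mg
IPTG: C1V1 = C2V2 → 1.12 mM × 1610 mL ÷ 49.9 mM = 36.14 mL

sodium pyruvate 39.95 mL; sodium succinate 111.09 mL; L-methionine 286.58 mg; IPTG 36.14 mL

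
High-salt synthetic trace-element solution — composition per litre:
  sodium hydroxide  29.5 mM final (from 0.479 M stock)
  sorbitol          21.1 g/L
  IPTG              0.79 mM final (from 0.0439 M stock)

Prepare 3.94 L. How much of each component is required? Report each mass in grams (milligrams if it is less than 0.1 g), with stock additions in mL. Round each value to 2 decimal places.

Scale factor relative to 1 L: 3.94.
sodium hydroxide: V = C2·V2/C1 = 29.5 mM × 3940 mL ÷ 479 mM = 242.65 mL
sorbitol: 21.1 g/L × 3.94 L = 83.13 g
IPTG: dilute stock: 0.79 mM × 3940 mL ÷ 43.9 mM = 70.90 mL

sodium hydroxide 242.65 mL; sorbitol 83.13 g; IPTG 70.90 mL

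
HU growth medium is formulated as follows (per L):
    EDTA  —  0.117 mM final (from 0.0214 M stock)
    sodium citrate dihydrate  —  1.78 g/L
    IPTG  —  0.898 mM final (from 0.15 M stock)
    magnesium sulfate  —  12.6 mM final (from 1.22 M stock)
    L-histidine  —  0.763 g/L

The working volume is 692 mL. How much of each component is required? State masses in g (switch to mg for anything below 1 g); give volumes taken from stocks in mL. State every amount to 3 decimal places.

Scale factor relative to 1 L: 0.692.
EDTA: dilute stock: 0.117 mM × 692 mL ÷ 21.4 mM = 3.783 mL
sodium citrate dihydrate: 1.78 g/L × 0.692 L = 1.232 g
IPTG: C1V1 = C2V2 → 0.898 mM × 692 mL ÷ 150 mM = 4.143 mL
magnesium sulfate: dilute stock: 12.6 mM × 692 mL ÷ 1220 mM = 7.147 mL
L-histidine: 0.763 g/L × 0.692 L = 0.527996 g = 527.996 mg

EDTA 3.783 mL; sodium citrate dihydrate 1.232 g; IPTG 4.143 mL; magnesium sulfate 7.147 mL; L-histidine 527.996 mg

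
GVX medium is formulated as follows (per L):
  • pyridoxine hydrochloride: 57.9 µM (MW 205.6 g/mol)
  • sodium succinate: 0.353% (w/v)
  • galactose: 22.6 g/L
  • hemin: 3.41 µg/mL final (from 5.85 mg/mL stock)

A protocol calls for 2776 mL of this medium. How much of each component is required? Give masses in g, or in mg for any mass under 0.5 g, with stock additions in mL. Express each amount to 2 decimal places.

Working volume: 2776 mL = 2.776 L.
pyridoxine hydrochloride: 57.9 µmol/L × 205.6 g/mol × 2.776 L ÷ 1000 = 33.05 mg
sodium succinate: 0.353 g per 100 mL × 2776 mL ÷ 100 = 9.80 g
galactose: 22.6 g/L × 2.776 L = 62.74 g
hemin: C1V1 = C2V2 → 3.41 µg/mL × 2776 mL ÷ 5850 µg/mL = 1.62 mL

pyridoxine hydrochloride 33.05 mg; sodium succinate 9.80 g; galactose 62.74 g; hemin 1.62 mL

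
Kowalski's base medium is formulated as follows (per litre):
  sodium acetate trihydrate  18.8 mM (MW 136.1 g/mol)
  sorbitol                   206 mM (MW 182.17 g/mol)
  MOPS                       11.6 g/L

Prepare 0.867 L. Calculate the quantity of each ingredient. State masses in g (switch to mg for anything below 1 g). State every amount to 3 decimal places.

sodium acetate trihydrate 2.218 g; sorbitol 32.536 g; MOPS 10.057 g

Working volume: 0.867 L.
sodium acetate trihydrate: 18.8 mmol/L × 136.1 g/mol × 0.867 L ÷ 1000 = 2.218 g
sorbitol: 206 mmol/L × 182.17 g/mol × 0.867 L ÷ 1000 = 32.536 g
MOPS: 11.6 g/L × 0.867 L = 10.057 g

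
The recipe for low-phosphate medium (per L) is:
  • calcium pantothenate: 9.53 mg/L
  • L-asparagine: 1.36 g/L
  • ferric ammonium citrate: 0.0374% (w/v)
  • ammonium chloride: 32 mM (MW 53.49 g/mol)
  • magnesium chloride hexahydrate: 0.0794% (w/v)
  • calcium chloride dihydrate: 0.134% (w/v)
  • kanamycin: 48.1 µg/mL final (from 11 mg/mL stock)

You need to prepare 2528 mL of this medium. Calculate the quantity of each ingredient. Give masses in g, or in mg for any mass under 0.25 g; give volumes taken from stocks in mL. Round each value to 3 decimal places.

Target volume = 2528 mL = 2.528 L.
calcium pantothenate: 9.53 mg/L × 2.528 L = 24.092 mg
L-asparagine: 1.36 g/L × 2.528 L = 3.438 g
ferric ammonium citrate: 0.0374% w/v = 0.374 g/L → 0.374 × 2.528 L = 0.945 g
ammonium chloride: 32 mmol/L × 53.49 g/mol × 2.528 L ÷ 1000 = 4.327 g
magnesium chloride hexahydrate: 0.0794% w/v = 0.794 g/L → 0.794 × 2.528 L = 2.007 g
calcium chloride dihydrate: 0.134 g per 100 mL × 2528 mL ÷ 100 = 3.388 g
kanamycin: dilute stock: 48.1 µg/mL × 2528 mL ÷ 11000 µg/mL = 11.054 mL

calcium pantothenate 24.092 mg; L-asparagine 3.438 g; ferric ammonium citrate 0.945 g; ammonium chloride 4.327 g; magnesium chloride hexahydrate 2.007 g; calcium chloride dihydrate 3.388 g; kanamycin 11.054 mL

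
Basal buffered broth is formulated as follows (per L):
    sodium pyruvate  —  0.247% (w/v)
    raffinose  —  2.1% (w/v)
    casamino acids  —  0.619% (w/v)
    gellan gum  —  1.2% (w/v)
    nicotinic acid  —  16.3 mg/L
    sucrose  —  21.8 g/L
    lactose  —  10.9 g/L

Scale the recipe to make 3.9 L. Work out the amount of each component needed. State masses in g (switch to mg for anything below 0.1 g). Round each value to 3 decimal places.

Scale factor relative to 1 L: 3.9.
sodium pyruvate: 0.247% w/v = 2.47 g/L → 2.47 × 3.9 L = 9.633 g
raffinose: 2.1% w/v = 21 g/L → 21 × 3.9 L = 81.900 g
casamino acids: 0.619 g per 100 mL × 3900 mL ÷ 100 = 24.141 g
gellan gum: 1.2% w/v = 12 g/L → 12 × 3.9 L = 46.800 g
nicotinic acid: 16.3 mg/L × 3.9 L = 63.570 mg
sucrose: 21.8 g/L × 3.9 L = 85.020 g
lactose: 10.9 g/L × 3.9 L = 42.510 g

sodium pyruvate 9.633 g; raffinose 81.900 g; casamino acids 24.141 g; gellan gum 46.800 g; nicotinic acid 63.570 mg; sucrose 85.020 g; lactose 42.510 g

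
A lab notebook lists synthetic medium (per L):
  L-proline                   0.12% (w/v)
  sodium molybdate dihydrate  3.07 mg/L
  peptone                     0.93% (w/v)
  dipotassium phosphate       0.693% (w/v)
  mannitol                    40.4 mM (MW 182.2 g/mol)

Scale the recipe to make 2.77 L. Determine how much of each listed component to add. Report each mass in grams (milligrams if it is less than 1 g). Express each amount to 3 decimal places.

L-proline 3.324 g; sodium molybdate dihydrate 8.504 mg; peptone 25.761 g; dipotassium phosphate 19.196 g; mannitol 20.390 g

Scale factor relative to 1 L: 2.77.
L-proline: 0.12% w/v = 1.2 g/L → 1.2 × 2.77 L = 3.324 g
sodium molybdate dihydrate: 3.07 mg/L × 2.77 L = 8.504 mg
peptone: 0.93% w/v = 9.3 g/L → 9.3 × 2.77 L = 25.761 g
dipotassium phosphate: 0.693% w/v = 6.93 g/L → 6.93 × 2.77 L = 19.196 g
mannitol: 40.4 mmol/L × 182.2 g/mol × 2.77 L ÷ 1000 = 20.390 g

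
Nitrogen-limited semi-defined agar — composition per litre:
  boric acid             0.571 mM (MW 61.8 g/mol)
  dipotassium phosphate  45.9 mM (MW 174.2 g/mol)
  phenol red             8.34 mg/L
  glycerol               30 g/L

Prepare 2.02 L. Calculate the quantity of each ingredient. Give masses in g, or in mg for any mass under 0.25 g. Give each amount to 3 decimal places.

Scale factor relative to 1 L: 2.02.
boric acid: 0.571 mmol/L × 61.8 mg/mmol × 2.02 L = 71.281 mg
dipotassium phosphate: 45.9 mmol/L × 174.2 g/mol × 2.02 L ÷ 1000 = 16.151 g
phenol red: 8.34 mg/L × 2.02 L = 16.847 mg
glycerol: 30 g/L × 2.02 L = 60.600 g

boric acid 71.281 mg; dipotassium phosphate 16.151 g; phenol red 16.847 mg; glycerol 60.600 g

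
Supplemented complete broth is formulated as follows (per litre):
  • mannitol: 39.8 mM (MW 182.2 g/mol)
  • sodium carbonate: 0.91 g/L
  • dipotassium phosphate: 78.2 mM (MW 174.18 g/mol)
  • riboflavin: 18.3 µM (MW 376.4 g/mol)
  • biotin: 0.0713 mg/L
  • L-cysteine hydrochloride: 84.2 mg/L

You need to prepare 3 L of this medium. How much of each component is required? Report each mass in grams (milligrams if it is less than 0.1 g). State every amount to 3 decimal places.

mannitol 21.755 g; sodium carbonate 2.730 g; dipotassium phosphate 40.863 g; riboflavin 20.664 mg; biotin 0.214 mg; L-cysteine hydrochloride 0.253 g

Working volume: 3 L.
mannitol: 39.8 mmol/L × 182.2 g/mol × 3 L ÷ 1000 = 21.755 g
sodium carbonate: 0.91 g/L × 3 L = 2.730 g
dipotassium phosphate: 78.2 mmol/L × 174.18 g/mol × 3 L ÷ 1000 = 40.863 g
riboflavin: 18.3 µmol/L × 376.4 g/mol × 3 L ÷ 1000 = 20.664 mg
biotin: 0.0713 mg/L × 3 L = 0.214 mg
L-cysteine hydrochloride: 84.2 mg/L × 3 L = 252.6 mg = 0.253 g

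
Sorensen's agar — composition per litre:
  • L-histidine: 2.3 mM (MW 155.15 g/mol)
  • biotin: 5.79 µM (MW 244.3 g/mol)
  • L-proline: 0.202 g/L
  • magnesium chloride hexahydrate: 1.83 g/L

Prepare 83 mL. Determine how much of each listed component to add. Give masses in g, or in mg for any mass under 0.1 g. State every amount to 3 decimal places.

L-histidine 29.618 mg; biotin 0.117 mg; L-proline 16.766 mg; magnesium chloride hexahydrate 0.152 g

Target volume = 83 mL = 0.083 L.
L-histidine: 2.3 mmol/L × 155.15 mg/mmol × 0.083 L = 29.618 mg
biotin: 5.79 µmol/L × 244.3 g/mol × 0.083 L ÷ 1000 = 0.117 mg
L-proline: 0.202 g/L × 0.083 L = 0.016766 g = 16.766 mg
magnesium chloride hexahydrate: 1.83 g/L × 0.083 L = 0.152 g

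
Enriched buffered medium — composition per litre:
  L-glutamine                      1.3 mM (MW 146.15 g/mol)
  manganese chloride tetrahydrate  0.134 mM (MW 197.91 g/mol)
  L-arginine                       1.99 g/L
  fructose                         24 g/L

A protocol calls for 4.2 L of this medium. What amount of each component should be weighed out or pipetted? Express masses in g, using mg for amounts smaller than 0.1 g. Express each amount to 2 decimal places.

L-glutamine 0.80 g; manganese chloride tetrahydrate 0.11 g; L-arginine 8.36 g; fructose 100.80 g

Scale factor relative to 1 L: 4.2.
L-glutamine: 1.3 mmol/L × 146.15 g/mol × 4.2 L ÷ 1000 = 0.80 g
manganese chloride tetrahydrate: 0.134 mmol/L × 197.91 g/mol × 4.2 L ÷ 1000 = 0.11 g
L-arginine: 1.99 g/L × 4.2 L = 8.36 g
fructose: 24 g/L × 4.2 L = 100.80 g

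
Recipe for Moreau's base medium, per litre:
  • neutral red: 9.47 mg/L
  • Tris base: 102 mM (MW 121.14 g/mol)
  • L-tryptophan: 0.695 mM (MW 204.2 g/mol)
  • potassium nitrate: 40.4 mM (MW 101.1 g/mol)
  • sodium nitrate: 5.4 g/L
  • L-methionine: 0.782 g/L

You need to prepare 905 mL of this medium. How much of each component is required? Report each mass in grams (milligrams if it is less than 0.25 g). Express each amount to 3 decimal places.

Working volume: 905 mL = 0.905 L.
neutral red: 9.47 mg/L × 0.905 L = 8.570 mg
Tris base: 102 mmol/L × 121.14 g/mol × 0.905 L ÷ 1000 = 11.182 g
L-tryptophan: 0.695 mmol/L × 204.2 mg/mmol × 0.905 L = 128.437 mg
potassium nitrate: 40.4 mmol/L × 101.1 g/mol × 0.905 L ÷ 1000 = 3.696 g
sodium nitrate: 5.4 g/L × 0.905 L = 4.887 g
L-methionine: 0.782 g/L × 0.905 L = 0.708 g

neutral red 8.570 mg; Tris base 11.182 g; L-tryptophan 128.437 mg; potassium nitrate 3.696 g; sodium nitrate 4.887 g; L-methionine 0.708 g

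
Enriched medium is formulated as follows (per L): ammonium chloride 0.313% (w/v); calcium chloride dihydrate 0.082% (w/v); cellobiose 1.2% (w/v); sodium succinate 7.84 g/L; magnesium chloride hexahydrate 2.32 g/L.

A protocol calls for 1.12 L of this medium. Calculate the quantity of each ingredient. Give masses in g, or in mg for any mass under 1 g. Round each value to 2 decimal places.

Working volume: 1.12 L.
ammonium chloride: 0.313% w/v = 3.13 g/L → 3.13 × 1.12 L = 3.51 g
calcium chloride dihydrate: 0.082 g per 100 mL × 1120 mL ÷ 100 = 0.9184 g = 918.40 mg
cellobiose: 1.2 g per 100 mL × 1120 mL ÷ 100 = 13.44 g
sodium succinate: 7.84 g/L × 1.12 L = 8.78 g
magnesium chloride hexahydrate: 2.32 g/L × 1.12 L = 2.60 g

ammonium chloride 3.51 g; calcium chloride dihydrate 918.40 mg; cellobiose 13.44 g; sodium succinate 8.78 g; magnesium chloride hexahydrate 2.60 g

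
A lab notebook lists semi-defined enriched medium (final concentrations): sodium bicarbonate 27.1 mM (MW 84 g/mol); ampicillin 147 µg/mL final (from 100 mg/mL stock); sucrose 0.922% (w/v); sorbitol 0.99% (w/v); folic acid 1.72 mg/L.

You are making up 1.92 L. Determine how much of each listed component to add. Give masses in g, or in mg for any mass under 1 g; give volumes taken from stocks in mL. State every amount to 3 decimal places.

sodium bicarbonate 4.371 g; ampicillin 2.822 mL; sucrose 17.702 g; sorbitol 19.008 g; folic acid 3.302 mg

Scale factor relative to 1 L: 1.92.
sodium bicarbonate: 27.1 mmol/L × 84 g/mol × 1.92 L ÷ 1000 = 4.371 g
ampicillin: dilute stock: 147 µg/mL × 1920 mL ÷ 100000 µg/mL = 2.822 mL
sucrose: 0.922% w/v = 9.22 g/L → 9.22 × 1.92 L = 17.702 g
sorbitol: 0.99% w/v = 9.9 g/L → 9.9 × 1.92 L = 19.008 g
folic acid: 1.72 mg/L × 1.92 L = 3.302 mg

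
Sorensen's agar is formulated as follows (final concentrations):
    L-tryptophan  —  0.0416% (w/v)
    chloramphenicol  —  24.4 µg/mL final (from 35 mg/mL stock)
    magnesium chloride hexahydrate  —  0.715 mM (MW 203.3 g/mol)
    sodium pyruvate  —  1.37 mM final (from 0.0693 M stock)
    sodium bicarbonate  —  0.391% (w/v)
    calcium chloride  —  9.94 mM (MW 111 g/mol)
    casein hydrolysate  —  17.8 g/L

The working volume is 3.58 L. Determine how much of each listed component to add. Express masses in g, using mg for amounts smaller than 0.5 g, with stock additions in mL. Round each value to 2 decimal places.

Scale factor relative to 1 L: 3.58.
L-tryptophan: 0.0416% w/v = 0.416 g/L → 0.416 × 3.58 L = 1.49 g
chloramphenicol: dilute stock: 24.4 µg/mL × 3580 mL ÷ 35000 µg/mL = 2.50 mL
magnesium chloride hexahydrate: 0.715 mmol/L × 203.3 g/mol × 3.58 L ÷ 1000 = 0.52 g
sodium pyruvate: C1V1 = C2V2 → 1.37 mM × 3580 mL ÷ 69.3 mM = 70.77 mL
sodium bicarbonate: 0.391 g per 100 mL × 3580 mL ÷ 100 = 14.00 g
calcium chloride: 9.94 mmol/L × 111 g/mol × 3.58 L ÷ 1000 = 3.95 g
casein hydrolysate: 17.8 g/L × 3.58 L = 63.72 g

L-tryptophan 1.49 g; chloramphenicol 2.50 mL; magnesium chloride hexahydrate 0.52 g; sodium pyruvate 70.77 mL; sodium bicarbonate 14.00 g; calcium chloride 3.95 g; casein hydrolysate 63.72 g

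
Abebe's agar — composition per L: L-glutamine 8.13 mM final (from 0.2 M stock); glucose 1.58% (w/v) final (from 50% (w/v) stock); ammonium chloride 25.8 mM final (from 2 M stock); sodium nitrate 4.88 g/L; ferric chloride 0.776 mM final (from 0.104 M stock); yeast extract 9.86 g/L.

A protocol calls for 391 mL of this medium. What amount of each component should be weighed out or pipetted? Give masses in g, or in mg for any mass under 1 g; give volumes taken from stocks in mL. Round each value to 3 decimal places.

Scale factor relative to 1 L: 0.391.
L-glutamine: V = C2·V2/C1 = 8.13 mM × 391 mL ÷ 200 mM = 15.894 mL
glucose: V = C2·V2/C1 = 1.58% ÷ 50% × 391 mL = 12.356 mL
ammonium chloride: dilute stock: 25.8 mM × 391 mL ÷ 2000 mM = 5.044 mL
sodium nitrate: 4.88 g/L × 0.391 L = 1.908 g
ferric chloride: V = C2·V2/C1 = 0.776 mM × 391 mL ÷ 104 mM = 2.917 mL
yeast extract: 9.86 g/L × 0.391 L = 3.855 g

L-glutamine 15.894 mL; glucose 12.356 mL; ammonium chloride 5.044 mL; sodium nitrate 1.908 g; ferric chloride 2.917 mL; yeast extract 3.855 g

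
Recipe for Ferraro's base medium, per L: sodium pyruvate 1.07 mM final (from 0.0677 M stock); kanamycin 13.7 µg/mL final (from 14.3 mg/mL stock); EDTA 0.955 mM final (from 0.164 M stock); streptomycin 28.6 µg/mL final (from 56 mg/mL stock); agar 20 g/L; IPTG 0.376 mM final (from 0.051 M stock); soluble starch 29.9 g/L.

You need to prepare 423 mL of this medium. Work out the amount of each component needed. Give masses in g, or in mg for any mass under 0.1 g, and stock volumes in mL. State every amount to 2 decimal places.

Target volume = 423 mL = 0.423 L.
sodium pyruvate: V = C2·V2/C1 = 1.07 mM × 423 mL ÷ 67.7 mM = 6.69 mL
kanamycin: V = C2·V2/C1 = 13.7 µg/mL × 423 mL ÷ 14300 µg/mL = 0.41 mL
EDTA: dilute stock: 0.955 mM × 423 mL ÷ 164 mM = 2.46 mL
streptomycin: V = C2·V2/C1 = 28.6 µg/mL × 423 mL ÷ 56000 µg/mL = 0.22 mL
agar: 20 g/L × 0.423 L = 8.46 g
IPTG: V = C2·V2/C1 = 0.376 mM × 423 mL ÷ 51 mM = 3.12 mL
soluble starch: 29.9 g/L × 0.423 L = 12.65 g

sodium pyruvate 6.69 mL; kanamycin 0.41 mL; EDTA 2.46 mL; streptomycin 0.22 mL; agar 8.46 g; IPTG 3.12 mL; soluble starch 12.65 g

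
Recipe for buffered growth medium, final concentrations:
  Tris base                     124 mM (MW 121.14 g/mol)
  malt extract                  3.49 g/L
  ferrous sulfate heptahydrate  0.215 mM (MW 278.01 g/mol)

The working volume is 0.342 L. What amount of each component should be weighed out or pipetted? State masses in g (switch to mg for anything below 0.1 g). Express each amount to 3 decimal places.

Scale factor relative to 1 L: 0.342.
Tris base: 124 mmol/L × 121.14 g/mol × 0.342 L ÷ 1000 = 5.137 g
malt extract: 3.49 g/L × 0.342 L = 1.194 g
ferrous sulfate heptahydrate: 0.215 mmol/L × 278.01 mg/mmol × 0.342 L = 20.442 mg

Tris base 5.137 g; malt extract 1.194 g; ferrous sulfate heptahydrate 20.442 mg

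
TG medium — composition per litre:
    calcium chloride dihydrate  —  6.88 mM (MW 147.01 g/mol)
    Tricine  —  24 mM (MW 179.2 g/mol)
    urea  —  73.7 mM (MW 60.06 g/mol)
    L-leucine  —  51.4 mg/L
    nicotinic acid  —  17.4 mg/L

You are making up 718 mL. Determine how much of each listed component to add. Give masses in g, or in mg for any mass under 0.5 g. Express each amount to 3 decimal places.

Working volume: 718 mL = 0.718 L.
calcium chloride dihydrate: 6.88 mmol/L × 147.01 g/mol × 0.718 L ÷ 1000 = 0.726 g
Tricine: 24 mmol/L × 179.2 g/mol × 0.718 L ÷ 1000 = 3.088 g
urea: 73.7 mmol/L × 60.06 g/mol × 0.718 L ÷ 1000 = 3.178 g
L-leucine: 51.4 mg/L × 0.718 L = 36.905 mg
nicotinic acid: 17.4 mg/L × 0.718 L = 12.493 mg

calcium chloride dihydrate 0.726 g; Tricine 3.088 g; urea 3.178 g; L-leucine 36.905 mg; nicotinic acid 12.493 mg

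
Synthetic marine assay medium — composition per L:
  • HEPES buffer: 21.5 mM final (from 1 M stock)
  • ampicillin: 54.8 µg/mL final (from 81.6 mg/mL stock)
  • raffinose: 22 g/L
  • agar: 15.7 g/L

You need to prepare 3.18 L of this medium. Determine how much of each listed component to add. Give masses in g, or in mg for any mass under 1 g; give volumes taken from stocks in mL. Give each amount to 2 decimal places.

Scale factor relative to 1 L: 3.18.
HEPES buffer: C1V1 = C2V2 → 21.5 mM × 3180 mL ÷ 1000 mM = 68.37 mL
ampicillin: dilute stock: 54.8 µg/mL × 3180 mL ÷ 81600 µg/mL = 2.14 mL
raffinose: 22 g/L × 3.18 L = 69.96 g
agar: 15.7 g/L × 3.18 L = 49.93 g

HEPES buffer 68.37 mL; ampicillin 2.14 mL; raffinose 69.96 g; agar 49.93 g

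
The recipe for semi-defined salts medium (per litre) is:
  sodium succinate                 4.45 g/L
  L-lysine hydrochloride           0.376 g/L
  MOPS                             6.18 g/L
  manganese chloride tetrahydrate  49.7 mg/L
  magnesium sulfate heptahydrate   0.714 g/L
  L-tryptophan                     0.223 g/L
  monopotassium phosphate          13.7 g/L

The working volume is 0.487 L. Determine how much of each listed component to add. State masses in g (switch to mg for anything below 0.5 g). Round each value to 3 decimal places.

Working volume: 0.487 L.
sodium succinate: 4.45 g/L × 0.487 L = 2.167 g
L-lysine hydrochloride: 0.376 g/L × 0.487 L = 0.183112 g = 183.112 mg
MOPS: 6.18 g/L × 0.487 L = 3.010 g
manganese chloride tetrahydrate: 49.7 mg/L × 0.487 L = 24.204 mg
magnesium sulfate heptahydrate: 0.714 g/L × 0.487 L = 0.347718 g = 347.718 mg
L-tryptophan: 0.223 g/L × 0.487 L = 0.108601 g = 108.601 mg
monopotassium phosphate: 13.7 g/L × 0.487 L = 6.672 g

sodium succinate 2.167 g; L-lysine hydrochloride 183.112 mg; MOPS 3.010 g; manganese chloride tetrahydrate 24.204 mg; magnesium sulfate heptahydrate 347.718 mg; L-tryptophan 108.601 mg; monopotassium phosphate 6.672 g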